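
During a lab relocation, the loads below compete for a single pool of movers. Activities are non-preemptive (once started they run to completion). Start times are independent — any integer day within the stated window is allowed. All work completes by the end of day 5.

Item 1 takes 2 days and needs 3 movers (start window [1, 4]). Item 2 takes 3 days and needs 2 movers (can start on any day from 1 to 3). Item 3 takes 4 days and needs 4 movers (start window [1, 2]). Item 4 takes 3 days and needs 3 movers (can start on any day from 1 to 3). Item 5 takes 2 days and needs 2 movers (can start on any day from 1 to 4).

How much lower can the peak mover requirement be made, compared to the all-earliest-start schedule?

5

Early-start peak: d1:14  d2:14  d3:9  d4:4  d5:0 ⇒ 14.
Leveled (Item 1@1, Item 2@1, Item 3@1, Item 4@3, Item 5@4): d1:9  d2:9  d3:9  d4:9  d5:5 ⇒ 9.
Reduction 14 − 9 = 5.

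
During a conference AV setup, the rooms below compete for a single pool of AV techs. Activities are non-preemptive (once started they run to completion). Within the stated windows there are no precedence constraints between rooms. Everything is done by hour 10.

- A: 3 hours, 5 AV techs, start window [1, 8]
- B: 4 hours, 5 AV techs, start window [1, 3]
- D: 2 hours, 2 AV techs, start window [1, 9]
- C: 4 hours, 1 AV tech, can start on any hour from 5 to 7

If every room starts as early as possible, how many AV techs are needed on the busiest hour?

Early-start schedule: A@1, B@1, D@1, C@5.
Load per hour: hour 1: 12, hour 2: 12, hour 3: 10, hour 4: 5, hour 5: 1, hour 6: 1, hour 7: 1, hour 8: 1, hour 9: 0, hour 10: 0.
Peak is 12.

12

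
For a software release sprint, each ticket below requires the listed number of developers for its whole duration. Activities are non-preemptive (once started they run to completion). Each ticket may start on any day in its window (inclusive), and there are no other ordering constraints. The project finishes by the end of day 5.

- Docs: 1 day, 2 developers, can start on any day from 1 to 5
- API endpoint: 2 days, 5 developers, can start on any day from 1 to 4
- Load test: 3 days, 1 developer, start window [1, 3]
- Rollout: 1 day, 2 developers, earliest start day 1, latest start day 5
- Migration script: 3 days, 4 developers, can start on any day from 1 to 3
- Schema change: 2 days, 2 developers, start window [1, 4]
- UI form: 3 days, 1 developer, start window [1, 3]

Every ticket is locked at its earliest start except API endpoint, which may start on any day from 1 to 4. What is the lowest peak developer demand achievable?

12

API endpoint@1: d1:17  d2:13  d3:6  d4:0  d5:0 → peak 17
API endpoint@2: d1:12  d2:13  d3:11  d4:0  d5:0 → peak 13
API endpoint@3: d1:12  d2:8  d3:11  d4:5  d5:0 → peak 12
API endpoint@4: d1:12  d2:8  d3:6  d4:5  d5:5 → peak 12
Best is API endpoint@3, peak 12.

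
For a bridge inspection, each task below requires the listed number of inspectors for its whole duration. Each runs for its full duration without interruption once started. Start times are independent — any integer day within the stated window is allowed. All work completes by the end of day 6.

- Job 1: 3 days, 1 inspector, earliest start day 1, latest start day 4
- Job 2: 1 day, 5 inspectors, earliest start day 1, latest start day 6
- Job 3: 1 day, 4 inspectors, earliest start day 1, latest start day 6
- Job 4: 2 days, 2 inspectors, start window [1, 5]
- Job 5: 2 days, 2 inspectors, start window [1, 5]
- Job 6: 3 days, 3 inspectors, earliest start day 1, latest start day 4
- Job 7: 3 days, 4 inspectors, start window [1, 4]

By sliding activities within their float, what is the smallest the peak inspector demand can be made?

Early-start (Job 1@1, Job 2@1, Job 3@1, Job 4@1, Job 5@1, Job 6@1, Job 7@1) gives peak 21: d1:21  d2:12  d3:8  d4:0  d5:0  d6:0.
Shift Job 3→2, Job 4→5, Job 5→5, Job 6→2, Job 7→3.
Schedule Job 1@1, Job 2@1, Job 3@2, Job 4@5, Job 5@5, Job 6@2, Job 7@3: d1:6  d2:8  d3:8  d4:7  d5:8  d6:4 — peak 8.

8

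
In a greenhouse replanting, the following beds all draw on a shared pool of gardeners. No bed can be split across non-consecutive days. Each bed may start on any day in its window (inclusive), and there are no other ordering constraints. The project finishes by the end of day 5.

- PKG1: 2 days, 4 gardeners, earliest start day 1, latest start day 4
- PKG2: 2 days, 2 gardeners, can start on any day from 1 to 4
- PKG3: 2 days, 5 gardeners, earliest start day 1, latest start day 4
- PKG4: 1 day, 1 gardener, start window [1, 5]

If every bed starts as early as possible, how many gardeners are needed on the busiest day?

12

Early-start schedule: PKG1@1, PKG2@1, PKG3@1, PKG4@1.
Load per day: day 1: 12, day 2: 11, day 3: 0, day 4: 0, day 5: 0.
Peak is 12.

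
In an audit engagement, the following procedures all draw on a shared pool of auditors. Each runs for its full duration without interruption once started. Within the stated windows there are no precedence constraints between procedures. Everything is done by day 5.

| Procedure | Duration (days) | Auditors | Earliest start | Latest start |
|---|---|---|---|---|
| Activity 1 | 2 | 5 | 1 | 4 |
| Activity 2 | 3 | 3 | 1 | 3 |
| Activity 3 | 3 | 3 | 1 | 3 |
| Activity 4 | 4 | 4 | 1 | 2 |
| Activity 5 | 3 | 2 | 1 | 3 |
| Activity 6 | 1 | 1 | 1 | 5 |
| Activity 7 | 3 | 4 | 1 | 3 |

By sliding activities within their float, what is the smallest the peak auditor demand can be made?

Early-start (Activity 1@1, Activity 2@1, Activity 3@1, Activity 4@1, Activity 5@1, Activity 6@1, Activity 7@1) gives peak 22: d1:22  d2:21  d3:16  d4:4  d5:0.
Shift Activity 5→3, Activity 7→3.
Schedule Activity 1@1, Activity 2@1, Activity 3@1, Activity 4@1, Activity 5@3, Activity 6@1, Activity 7@3: d1:16  d2:15  d3:16  d4:10  d5:6 — peak 16.

16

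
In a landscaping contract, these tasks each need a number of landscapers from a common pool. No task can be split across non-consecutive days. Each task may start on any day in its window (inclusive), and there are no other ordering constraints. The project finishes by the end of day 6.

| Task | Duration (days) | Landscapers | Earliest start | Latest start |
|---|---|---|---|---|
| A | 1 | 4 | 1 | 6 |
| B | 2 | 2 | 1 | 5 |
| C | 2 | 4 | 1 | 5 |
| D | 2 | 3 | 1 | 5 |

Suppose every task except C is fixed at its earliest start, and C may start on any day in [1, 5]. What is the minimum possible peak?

C@1: d1:13  d2:9  d3:0  d4:0  d5:0  d6:0 → peak 13
C@2: d1:9  d2:9  d3:4  d4:0  d5:0  d6:0 → peak 9
C@3: d1:9  d2:5  d3:4  d4:4  d5:0  d6:0 → peak 9
C@4: d1:9  d2:5  d3:0  d4:4  d5:4  d6:0 → peak 9
C@5: d1:9  d2:5  d3:0  d4:0  d5:4  d6:4 → peak 9
Best is C@2, peak 9.

9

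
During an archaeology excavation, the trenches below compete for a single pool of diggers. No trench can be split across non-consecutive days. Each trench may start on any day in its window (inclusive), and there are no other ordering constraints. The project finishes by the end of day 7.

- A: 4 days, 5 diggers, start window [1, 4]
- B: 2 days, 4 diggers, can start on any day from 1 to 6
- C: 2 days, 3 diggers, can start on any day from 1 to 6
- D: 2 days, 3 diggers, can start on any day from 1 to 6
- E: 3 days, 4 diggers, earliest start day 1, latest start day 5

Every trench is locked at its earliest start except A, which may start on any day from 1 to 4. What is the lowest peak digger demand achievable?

14

A@1: d1:19  d2:19  d3:9  d4:5  d5:0  d6:0  d7:0 → peak 19
A@2: d1:14  d2:19  d3:9  d4:5  d5:5  d6:0  d7:0 → peak 19
A@3: d1:14  d2:14  d3:9  d4:5  d5:5  d6:5  d7:0 → peak 14
A@4: d1:14  d2:14  d3:4  d4:5  d5:5  d6:5  d7:5 → peak 14
Best is A@3, peak 14.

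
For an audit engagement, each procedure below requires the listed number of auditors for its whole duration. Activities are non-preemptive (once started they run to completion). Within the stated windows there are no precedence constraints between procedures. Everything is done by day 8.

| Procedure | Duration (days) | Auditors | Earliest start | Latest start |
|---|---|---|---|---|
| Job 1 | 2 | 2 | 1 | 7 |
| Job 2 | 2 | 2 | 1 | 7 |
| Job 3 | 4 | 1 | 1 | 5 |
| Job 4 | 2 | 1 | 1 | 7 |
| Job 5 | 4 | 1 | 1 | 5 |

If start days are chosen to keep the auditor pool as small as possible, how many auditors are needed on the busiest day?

Early-start (Job 1@1, Job 2@1, Job 3@1, Job 4@1, Job 5@1) gives peak 7: d1:7  d2:7  d3:2  d4:2  d5:0  d6:0  d7:0  d8:0.
Shift Job 2→3, Job 4→5, Job 5→5.
Schedule Job 1@1, Job 2@3, Job 3@1, Job 4@5, Job 5@5: d1:3  d2:3  d3:3  d4:3  d5:2  d6:2  d7:1  d8:1 — peak 3.
Total auditor-days = 18 over 8 days ⇒ peak ≥ ⌈18/8⌉ = 3, so 3 is optimal.

3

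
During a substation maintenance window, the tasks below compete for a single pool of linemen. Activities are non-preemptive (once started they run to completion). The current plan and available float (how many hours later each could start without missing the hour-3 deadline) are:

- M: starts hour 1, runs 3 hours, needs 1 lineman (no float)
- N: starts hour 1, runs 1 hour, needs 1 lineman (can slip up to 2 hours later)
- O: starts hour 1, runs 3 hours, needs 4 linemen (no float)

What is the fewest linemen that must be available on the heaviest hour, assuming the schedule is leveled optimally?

6

Schedule M@1, N@1, O@1: h1:6  h2:5  h3:5 — peak 6.
Total lineman-hours = 16 over 3 hours ⇒ peak ≥ ⌈16/3⌉ = 6, so 6 is optimal.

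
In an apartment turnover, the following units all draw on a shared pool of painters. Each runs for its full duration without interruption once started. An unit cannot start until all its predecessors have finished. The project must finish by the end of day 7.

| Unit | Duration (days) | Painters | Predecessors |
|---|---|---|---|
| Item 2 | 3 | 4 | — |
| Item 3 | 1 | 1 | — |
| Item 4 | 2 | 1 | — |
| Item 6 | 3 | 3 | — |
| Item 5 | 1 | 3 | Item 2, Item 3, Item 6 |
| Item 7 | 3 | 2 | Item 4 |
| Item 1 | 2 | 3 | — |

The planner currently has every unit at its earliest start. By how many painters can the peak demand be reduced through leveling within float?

6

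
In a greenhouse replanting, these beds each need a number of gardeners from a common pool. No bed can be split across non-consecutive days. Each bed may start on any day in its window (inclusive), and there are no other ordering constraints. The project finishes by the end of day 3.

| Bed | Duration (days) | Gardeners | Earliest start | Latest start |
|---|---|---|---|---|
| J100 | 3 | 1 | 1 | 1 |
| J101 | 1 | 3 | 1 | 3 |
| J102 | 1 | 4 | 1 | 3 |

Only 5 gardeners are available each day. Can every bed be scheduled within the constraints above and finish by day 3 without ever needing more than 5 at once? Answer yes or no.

yes

Schedule J100@1, J101@1, J102@2: d1:4  d2:5  d3:1 — peak 5 ≤ 5.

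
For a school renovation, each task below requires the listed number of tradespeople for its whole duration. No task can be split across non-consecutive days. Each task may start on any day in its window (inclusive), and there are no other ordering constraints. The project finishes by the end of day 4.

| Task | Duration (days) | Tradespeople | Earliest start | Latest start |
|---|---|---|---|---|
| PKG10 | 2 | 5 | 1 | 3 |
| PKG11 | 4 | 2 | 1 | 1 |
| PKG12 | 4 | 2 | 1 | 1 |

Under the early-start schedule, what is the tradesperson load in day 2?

9

At early start, day 2 has: PKG10, PKG11, PKG12.
Demand: 5 + 2 + 2 = 9.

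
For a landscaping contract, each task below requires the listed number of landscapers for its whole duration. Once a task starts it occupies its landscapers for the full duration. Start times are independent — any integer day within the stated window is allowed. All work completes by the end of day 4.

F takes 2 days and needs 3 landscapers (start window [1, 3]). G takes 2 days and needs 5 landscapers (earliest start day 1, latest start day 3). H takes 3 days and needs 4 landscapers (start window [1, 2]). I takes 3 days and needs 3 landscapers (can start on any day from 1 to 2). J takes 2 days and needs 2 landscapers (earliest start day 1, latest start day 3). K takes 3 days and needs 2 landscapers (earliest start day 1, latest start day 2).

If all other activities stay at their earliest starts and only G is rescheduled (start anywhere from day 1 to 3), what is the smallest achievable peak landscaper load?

14

G@1: d1:19  d2:19  d3:9  d4:0 → peak 19
G@2: d1:14  d2:19  d3:14  d4:0 → peak 19
G@3: d1:14  d2:14  d3:14  d4:5 → peak 14
Best is G@3, peak 14.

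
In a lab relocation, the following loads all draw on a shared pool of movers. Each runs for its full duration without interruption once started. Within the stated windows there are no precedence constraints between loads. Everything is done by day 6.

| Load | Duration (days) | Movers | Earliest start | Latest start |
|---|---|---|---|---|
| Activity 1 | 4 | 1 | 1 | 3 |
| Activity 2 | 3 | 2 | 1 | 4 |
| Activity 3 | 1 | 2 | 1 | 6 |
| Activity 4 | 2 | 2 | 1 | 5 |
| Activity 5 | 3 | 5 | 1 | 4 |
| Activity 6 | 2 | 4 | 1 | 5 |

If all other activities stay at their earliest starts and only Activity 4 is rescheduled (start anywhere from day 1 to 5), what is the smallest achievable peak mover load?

Activity 4@1: d1:16  d2:14  d3:8  d4:1  d5:0  d6:0 → peak 16
Activity 4@2: d1:14  d2:14  d3:10  d4:1  d5:0  d6:0 → peak 14
Activity 4@3: d1:14  d2:12  d3:10  d4:3  d5:0  d6:0 → peak 14
Activity 4@4: d1:14  d2:12  d3:8  d4:3  d5:2  d6:0 → peak 14
Activity 4@5: d1:14  d2:12  d3:8  d4:1  d5:2  d6:2 → peak 14
Best is Activity 4@2, peak 14.

14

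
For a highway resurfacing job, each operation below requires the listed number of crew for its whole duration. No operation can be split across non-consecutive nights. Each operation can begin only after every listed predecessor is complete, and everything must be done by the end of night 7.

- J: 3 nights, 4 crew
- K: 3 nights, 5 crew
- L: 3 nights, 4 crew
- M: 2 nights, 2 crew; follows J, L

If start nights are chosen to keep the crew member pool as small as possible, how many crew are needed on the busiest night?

8

Early-start (J@1, K@1, L@1, M@4) gives peak 13: n1:13  n2:13  n3:13  n4:2  n5:2  n6:0  n7:0.
Shift K→4.
Schedule J@1, K@4, L@1, M@4: n1:8  n2:8  n3:8  n4:7  n5:7  n6:5  n7:0 — peak 8.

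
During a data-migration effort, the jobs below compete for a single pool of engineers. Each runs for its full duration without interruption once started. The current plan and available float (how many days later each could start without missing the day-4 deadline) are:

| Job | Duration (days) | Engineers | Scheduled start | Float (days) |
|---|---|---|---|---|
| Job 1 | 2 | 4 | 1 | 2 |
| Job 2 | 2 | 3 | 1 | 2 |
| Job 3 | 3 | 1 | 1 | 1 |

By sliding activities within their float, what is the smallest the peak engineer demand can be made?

Early-start (Job 1@1, Job 2@1, Job 3@1) gives peak 8: d1:8  d2:8  d3:1  d4:0.
Shift Job 2→3.
Schedule Job 1@1, Job 2@3, Job 3@1: d1:5  d2:5  d3:4  d4:3 — peak 5.
Total engineer-days = 17 over 4 days ⇒ peak ≥ ⌈17/4⌉ = 5, so 5 is optimal.

5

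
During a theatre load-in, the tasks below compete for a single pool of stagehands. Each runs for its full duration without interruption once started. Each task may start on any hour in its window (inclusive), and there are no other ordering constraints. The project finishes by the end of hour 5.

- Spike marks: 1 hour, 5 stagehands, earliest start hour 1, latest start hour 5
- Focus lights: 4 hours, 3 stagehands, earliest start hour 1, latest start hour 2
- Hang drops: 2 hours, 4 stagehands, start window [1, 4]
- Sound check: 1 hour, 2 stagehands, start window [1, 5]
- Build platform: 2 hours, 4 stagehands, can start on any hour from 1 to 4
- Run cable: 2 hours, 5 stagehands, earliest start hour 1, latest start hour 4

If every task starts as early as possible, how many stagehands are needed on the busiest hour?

Early-start schedule: Spike marks@1, Focus lights@1, Hang drops@1, Sound check@1, Build platform@1, Run cable@1.
Load per hour: hour 1: 23, hour 2: 16, hour 3: 3, hour 4: 3, hour 5: 0.
Peak is 23.

23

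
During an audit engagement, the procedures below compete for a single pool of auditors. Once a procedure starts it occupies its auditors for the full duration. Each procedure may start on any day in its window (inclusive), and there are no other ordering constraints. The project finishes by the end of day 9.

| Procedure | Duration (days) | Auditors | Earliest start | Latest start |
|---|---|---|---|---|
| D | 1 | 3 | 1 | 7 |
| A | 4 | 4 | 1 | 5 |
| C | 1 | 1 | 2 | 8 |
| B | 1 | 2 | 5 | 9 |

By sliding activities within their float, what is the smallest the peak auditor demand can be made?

Early-start (D@1, A@1, C@2, B@5) gives peak 7: d1:7  d2:5  d3:4  d4:4  d5:2  d6:0  d7:0  d8:0  d9:0.
Shift A→2, C→6, B→6.
Schedule D@1, A@2, C@6, B@6: d1:3  d2:4  d3:4  d4:4  d5:4  d6:3  d7:0  d8:0  d9:0 — peak 4.

4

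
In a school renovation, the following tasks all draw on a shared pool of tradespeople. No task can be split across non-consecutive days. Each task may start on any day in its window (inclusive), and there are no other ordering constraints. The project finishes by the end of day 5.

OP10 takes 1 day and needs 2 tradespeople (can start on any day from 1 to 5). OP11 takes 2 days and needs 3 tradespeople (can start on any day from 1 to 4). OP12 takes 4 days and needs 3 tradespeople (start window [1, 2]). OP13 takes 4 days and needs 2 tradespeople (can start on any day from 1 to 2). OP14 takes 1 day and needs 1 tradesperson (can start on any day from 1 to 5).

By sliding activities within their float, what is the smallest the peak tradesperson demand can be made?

Early-start (OP10@1, OP11@1, OP12@1, OP13@1, OP14@1) gives peak 11: d1:11  d2:8  d3:5  d4:5  d5:0.
Shift OP13→2, OP14→3.
Schedule OP10@1, OP11@1, OP12@1, OP13@2, OP14@3: d1:8  d2:8  d3:6  d4:5  d5:2 — peak 8.

8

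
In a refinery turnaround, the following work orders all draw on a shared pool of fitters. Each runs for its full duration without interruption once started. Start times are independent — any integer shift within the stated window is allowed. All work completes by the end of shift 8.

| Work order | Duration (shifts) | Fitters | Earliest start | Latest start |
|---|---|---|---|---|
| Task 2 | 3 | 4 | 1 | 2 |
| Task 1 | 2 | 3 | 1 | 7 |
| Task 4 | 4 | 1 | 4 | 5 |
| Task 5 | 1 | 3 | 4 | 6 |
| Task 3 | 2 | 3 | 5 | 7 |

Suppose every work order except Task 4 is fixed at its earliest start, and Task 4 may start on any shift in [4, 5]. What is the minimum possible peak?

Task 4@4: s1:7  s2:7  s3:4  s4:4  s5:4  s6:4  s7:1  s8:0 → peak 7
Task 4@5: s1:7  s2:7  s3:4  s4:3  s5:4  s6:4  s7:1  s8:1 → peak 7
Best is Task 4@4, peak 7.

7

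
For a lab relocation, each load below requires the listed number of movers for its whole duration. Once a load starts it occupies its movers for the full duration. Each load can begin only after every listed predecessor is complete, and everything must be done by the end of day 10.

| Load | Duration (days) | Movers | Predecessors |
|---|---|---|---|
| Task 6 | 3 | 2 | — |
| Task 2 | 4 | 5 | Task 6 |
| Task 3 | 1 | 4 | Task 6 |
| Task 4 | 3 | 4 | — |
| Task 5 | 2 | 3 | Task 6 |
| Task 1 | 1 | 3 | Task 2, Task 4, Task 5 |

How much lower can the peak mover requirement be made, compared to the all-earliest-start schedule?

5

Early-start peak: d1:6  d2:6  d3:6  d4:12  d5:8  d6:5  d7:5  d8:3  d9:0  d10:0 ⇒ 12.
Leveled (Task 6@1, Task 2@4, Task 3@8, Task 4@1, Task 5@8, Task 1@10): d1:6  d2:6  d3:6  d4:5  d5:5  d6:5  d7:5  d8:7  d9:3  d10:3 ⇒ 7.
Reduction 12 − 7 = 5.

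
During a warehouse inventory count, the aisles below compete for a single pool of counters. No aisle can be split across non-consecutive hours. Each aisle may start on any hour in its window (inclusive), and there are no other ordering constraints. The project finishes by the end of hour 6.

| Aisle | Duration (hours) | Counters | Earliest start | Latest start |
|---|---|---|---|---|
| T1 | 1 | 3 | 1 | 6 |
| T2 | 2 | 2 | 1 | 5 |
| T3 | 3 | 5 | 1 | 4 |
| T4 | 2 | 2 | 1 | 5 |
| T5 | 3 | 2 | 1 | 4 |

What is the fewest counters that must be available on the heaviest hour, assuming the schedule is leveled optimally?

Early-start (T1@1, T2@1, T3@1, T4@1, T5@1) gives peak 14: h1:14  h2:11  h3:7  h4:0  h5:0  h6:0.
Shift T2→2, T3→4, T4→2.
Schedule T1@1, T2@2, T3@4, T4@2, T5@1: h1:5  h2:6  h3:6  h4:5  h5:5  h6:5 — peak 6.
Total counter-hours = 32 over 6 hours ⇒ peak ≥ ⌈32/6⌉ = 6, so 6 is optimal.

6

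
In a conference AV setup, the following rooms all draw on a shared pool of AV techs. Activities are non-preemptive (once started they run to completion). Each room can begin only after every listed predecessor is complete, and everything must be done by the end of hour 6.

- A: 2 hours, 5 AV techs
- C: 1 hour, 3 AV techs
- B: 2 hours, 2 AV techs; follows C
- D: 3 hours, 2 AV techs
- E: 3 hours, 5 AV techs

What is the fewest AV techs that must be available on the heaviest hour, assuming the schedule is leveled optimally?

7

Early-start (A@1, C@1, B@2, D@1, E@1) gives peak 15: h1:15  h2:14  h3:9  h4:0  h5:0  h6:0.
Shift C→3, B→4, E→4.
Schedule A@1, C@3, B@4, D@1, E@4: h1:7  h2:7  h3:5  h4:7  h5:7  h6:5 — peak 7.
Total AV tech-hours = 38 over 6 hours ⇒ peak ≥ ⌈38/6⌉ = 7, so 7 is optimal.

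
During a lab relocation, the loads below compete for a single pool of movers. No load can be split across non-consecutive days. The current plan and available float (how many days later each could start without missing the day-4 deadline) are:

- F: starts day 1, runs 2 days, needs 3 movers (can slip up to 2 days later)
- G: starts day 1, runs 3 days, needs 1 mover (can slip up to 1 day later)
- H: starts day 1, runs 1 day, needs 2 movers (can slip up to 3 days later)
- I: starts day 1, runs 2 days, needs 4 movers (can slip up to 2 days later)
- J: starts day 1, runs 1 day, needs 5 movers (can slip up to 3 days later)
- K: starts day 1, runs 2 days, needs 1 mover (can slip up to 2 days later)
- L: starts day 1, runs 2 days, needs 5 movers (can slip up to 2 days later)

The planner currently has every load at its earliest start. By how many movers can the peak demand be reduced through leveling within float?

11

Early-start peak: d1:21  d2:14  d3:1  d4:0 ⇒ 21.
Leveled (F@1, G@1, H@1, I@1, J@4, K@2, L@3): d1:10  d2:9  d3:7  d4:10 ⇒ 10.
Reduction 21 − 10 = 11.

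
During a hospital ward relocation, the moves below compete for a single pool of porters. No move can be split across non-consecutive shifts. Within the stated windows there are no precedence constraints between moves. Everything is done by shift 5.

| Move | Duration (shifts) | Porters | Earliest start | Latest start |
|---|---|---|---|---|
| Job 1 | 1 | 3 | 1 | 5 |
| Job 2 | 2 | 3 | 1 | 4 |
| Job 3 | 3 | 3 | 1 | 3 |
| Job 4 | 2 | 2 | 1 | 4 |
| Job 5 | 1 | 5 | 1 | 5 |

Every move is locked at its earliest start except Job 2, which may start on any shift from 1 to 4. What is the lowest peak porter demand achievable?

Job 2@1: s1:16  s2:8  s3:3  s4:0  s5:0 → peak 16
Job 2@2: s1:13  s2:8  s3:6  s4:0  s5:0 → peak 13
Job 2@3: s1:13  s2:5  s3:6  s4:3  s5:0 → peak 13
Job 2@4: s1:13  s2:5  s3:3  s4:3  s5:3 → peak 13
Best is Job 2@2, peak 13.

13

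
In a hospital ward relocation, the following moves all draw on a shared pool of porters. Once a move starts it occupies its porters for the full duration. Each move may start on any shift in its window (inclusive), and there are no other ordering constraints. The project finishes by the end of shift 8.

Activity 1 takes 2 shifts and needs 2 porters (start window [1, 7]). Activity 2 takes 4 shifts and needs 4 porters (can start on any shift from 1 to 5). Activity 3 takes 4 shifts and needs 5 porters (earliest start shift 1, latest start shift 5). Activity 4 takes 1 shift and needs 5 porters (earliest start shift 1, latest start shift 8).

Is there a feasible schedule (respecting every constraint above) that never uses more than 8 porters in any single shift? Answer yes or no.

no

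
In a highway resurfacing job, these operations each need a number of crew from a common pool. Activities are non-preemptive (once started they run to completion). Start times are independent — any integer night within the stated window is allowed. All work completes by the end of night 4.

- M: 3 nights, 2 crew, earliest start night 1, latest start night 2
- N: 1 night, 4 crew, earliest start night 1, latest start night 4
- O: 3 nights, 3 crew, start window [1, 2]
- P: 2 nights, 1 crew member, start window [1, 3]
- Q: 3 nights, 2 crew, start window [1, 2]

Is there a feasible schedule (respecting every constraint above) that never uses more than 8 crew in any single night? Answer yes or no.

Schedule M@1, N@1, O@2, P@1, Q@2: n1:7  n2:8  n3:7  n4:5 — peak 8 ≤ 8.

yes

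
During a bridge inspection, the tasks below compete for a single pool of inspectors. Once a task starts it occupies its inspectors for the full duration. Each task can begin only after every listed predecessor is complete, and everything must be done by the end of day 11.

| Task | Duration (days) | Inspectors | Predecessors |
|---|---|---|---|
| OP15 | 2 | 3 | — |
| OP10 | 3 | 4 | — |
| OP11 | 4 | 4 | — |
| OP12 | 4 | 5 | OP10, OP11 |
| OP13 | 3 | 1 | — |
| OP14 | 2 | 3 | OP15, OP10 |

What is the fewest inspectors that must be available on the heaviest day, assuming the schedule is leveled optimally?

7

Early-start (OP15@1, OP10@1, OP11@1, OP12@5, OP13@1, OP14@4) gives peak 12: d1:12  d2:12  d3:9  d4:7  d5:8  d6:5  d7:5  d8:5  d9:0  d10:0  d11:0.
Shift OP11→4, OP12→8, OP13→3, OP14→6.
Schedule OP15@1, OP10@1, OP11@4, OP12@8, OP13@3, OP14@6: d1:7  d2:7  d3:5  d4:5  d5:5  d6:7  d7:7  d8:5  d9:5  d10:5  d11:5 — peak 7.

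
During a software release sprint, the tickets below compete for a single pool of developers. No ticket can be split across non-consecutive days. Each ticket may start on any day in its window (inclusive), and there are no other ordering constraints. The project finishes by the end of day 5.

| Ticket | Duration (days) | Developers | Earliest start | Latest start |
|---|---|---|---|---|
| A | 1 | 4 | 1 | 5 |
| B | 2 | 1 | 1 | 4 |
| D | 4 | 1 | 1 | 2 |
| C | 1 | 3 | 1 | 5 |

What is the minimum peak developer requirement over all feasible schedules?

Early-start (A@1, B@1, D@1, C@1) gives peak 9: d1:9  d2:2  d3:1  d4:1  d5:0.
Shift B→2, D→2, C→4.
Schedule A@1, B@2, D@2, C@4: d1:4  d2:2  d3:2  d4:4  d5:1 — peak 4.

4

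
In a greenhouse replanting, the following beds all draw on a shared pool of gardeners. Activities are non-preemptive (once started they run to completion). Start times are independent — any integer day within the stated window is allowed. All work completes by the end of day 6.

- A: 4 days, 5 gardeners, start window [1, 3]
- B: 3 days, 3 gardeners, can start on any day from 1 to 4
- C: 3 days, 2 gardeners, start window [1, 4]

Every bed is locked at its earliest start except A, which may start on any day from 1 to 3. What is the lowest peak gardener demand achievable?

A@1: d1:10  d2:10  d3:10  d4:5  d5:0  d6:0 → peak 10
A@2: d1:5  d2:10  d3:10  d4:5  d5:5  d6:0 → peak 10
A@3: d1:5  d2:5  d3:10  d4:5  d5:5  d6:5 → peak 10
Best is A@1, peak 10.

10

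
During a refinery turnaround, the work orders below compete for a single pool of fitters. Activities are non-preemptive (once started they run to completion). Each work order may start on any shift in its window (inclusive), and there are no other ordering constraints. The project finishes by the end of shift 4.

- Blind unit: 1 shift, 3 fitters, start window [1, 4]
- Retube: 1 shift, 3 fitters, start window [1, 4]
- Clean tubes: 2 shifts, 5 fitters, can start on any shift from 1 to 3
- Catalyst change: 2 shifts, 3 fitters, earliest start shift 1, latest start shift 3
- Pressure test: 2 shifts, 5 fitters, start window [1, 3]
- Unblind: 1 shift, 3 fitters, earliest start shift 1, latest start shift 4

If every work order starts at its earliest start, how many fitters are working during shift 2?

13

At early start, shift 2 has: Clean tubes, Catalyst change, Pressure test.
Demand: 5 + 3 + 5 = 13.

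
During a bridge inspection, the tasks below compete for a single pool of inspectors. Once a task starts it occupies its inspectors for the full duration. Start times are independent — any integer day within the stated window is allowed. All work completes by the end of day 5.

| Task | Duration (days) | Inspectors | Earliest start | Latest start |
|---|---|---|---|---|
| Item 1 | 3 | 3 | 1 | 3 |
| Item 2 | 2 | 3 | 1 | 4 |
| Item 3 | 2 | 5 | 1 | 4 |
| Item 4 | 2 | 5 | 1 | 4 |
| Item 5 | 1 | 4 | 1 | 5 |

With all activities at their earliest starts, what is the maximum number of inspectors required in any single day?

20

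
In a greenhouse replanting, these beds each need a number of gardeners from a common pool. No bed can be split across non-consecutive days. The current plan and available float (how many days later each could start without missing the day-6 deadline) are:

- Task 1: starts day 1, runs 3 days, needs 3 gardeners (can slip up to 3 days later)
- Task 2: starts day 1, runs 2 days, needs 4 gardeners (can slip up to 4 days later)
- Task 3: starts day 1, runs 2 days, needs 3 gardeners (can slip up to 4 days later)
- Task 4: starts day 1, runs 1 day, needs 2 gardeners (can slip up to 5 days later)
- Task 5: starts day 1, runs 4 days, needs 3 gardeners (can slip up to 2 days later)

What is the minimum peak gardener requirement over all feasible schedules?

Early-start (Task 1@1, Task 2@1, Task 3@1, Task 4@1, Task 5@1) gives peak 15: d1:15  d2:13  d3:6  d4:3  d5:0  d6:0.
Shift Task 3→4, Task 4→6, Task 5→3.
Schedule Task 1@1, Task 2@1, Task 3@4, Task 4@6, Task 5@3: d1:7  d2:7  d3:6  d4:6  d5:6  d6:5 — peak 7.
Total gardener-days = 37 over 6 days ⇒ peak ≥ ⌈37/6⌉ = 7, so 7 is optimal.

7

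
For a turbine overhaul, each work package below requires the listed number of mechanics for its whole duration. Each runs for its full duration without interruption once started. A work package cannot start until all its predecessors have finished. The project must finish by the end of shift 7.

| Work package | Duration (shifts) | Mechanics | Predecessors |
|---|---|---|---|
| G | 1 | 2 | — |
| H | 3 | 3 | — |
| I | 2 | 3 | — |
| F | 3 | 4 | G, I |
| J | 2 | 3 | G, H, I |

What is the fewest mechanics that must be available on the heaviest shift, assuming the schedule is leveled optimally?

7

Early-start (G@1, H@1, I@1, F@3, J@4) gives peak 8: s1:8  s2:6  s3:7  s4:7  s5:7  s6:0  s7:0.
Shift I→2, F→4.
Schedule G@1, H@1, I@2, F@4, J@4: s1:5  s2:6  s3:6  s4:7  s5:7  s6:4  s7:0 — peak 7.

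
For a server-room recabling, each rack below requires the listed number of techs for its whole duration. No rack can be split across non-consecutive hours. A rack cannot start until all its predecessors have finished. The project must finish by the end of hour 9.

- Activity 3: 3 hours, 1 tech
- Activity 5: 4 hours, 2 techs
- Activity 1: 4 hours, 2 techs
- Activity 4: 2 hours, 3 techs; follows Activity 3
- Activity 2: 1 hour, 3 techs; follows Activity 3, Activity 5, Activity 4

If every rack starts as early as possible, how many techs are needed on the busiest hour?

7

Early-start schedule: Activity 3@1, Activity 5@1, Activity 1@1, Activity 4@4, Activity 2@6.
Load per hour: hour 1: 5, hour 2: 5, hour 3: 5, hour 4: 7, hour 5: 3, hour 6: 3, hour 7: 0, hour 8: 0, hour 9: 0.
Peak is 7.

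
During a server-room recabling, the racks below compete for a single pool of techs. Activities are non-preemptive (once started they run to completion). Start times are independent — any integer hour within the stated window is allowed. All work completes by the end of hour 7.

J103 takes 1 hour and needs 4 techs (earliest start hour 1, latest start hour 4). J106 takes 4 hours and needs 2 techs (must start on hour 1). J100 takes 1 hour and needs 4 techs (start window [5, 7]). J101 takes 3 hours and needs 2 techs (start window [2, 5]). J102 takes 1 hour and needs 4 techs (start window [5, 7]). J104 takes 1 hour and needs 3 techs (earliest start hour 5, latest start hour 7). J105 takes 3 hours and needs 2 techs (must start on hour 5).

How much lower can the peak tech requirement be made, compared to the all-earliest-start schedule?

7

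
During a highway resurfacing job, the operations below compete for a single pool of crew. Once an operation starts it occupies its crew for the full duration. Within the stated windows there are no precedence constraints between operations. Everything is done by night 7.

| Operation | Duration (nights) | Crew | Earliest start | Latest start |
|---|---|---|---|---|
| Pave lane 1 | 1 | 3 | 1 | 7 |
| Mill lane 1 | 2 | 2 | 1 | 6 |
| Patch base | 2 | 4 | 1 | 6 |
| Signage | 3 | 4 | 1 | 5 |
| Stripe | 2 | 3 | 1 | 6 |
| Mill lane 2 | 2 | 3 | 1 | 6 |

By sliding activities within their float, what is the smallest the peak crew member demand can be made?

7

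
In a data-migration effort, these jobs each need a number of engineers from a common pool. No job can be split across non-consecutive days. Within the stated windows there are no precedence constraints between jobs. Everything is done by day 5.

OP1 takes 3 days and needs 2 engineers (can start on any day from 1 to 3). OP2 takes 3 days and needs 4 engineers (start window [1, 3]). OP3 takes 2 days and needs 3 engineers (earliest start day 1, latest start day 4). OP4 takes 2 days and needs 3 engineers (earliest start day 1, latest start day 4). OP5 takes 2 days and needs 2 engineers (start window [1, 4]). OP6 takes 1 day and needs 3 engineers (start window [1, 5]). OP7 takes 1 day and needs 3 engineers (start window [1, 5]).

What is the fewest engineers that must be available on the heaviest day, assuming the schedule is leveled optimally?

Early-start (OP1@1, OP2@1, OP3@1, OP4@1, OP5@1, OP6@1, OP7@1) gives peak 20: d1:20  d2:14  d3:6  d4:0  d5:0.
Shift OP4→3, OP5→4, OP6→4, OP7→5.
Schedule OP1@1, OP2@1, OP3@1, OP4@3, OP5@4, OP6@4, OP7@5: d1:9  d2:9  d3:9  d4:8  d5:5 — peak 9.

9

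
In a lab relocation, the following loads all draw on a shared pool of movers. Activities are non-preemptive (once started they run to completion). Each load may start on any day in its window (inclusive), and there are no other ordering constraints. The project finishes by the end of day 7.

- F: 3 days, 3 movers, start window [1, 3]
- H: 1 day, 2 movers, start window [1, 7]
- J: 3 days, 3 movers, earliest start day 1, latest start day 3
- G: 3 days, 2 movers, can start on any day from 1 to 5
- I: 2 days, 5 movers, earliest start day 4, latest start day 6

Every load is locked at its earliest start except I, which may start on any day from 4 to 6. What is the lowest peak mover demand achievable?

I@4: d1:10  d2:8  d3:8  d4:5  d5:5  d6:0  d7:0 → peak 10
I@5: d1:10  d2:8  d3:8  d4:0  d5:5  d6:5  d7:0 → peak 10
I@6: d1:10  d2:8  d3:8  d4:0  d5:0  d6:5  d7:5 → peak 10
Best is I@4, peak 10.

10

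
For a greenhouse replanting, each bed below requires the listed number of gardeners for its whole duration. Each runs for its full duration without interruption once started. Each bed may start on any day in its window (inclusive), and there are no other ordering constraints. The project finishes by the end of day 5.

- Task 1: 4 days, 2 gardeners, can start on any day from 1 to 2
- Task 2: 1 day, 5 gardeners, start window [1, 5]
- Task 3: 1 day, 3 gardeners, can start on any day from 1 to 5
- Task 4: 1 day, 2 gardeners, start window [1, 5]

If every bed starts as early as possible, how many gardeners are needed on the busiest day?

12

Early-start schedule: Task 1@1, Task 2@1, Task 3@1, Task 4@1.
Load per day: day 1: 12, day 2: 2, day 3: 2, day 4: 2, day 5: 0.
Peak is 12.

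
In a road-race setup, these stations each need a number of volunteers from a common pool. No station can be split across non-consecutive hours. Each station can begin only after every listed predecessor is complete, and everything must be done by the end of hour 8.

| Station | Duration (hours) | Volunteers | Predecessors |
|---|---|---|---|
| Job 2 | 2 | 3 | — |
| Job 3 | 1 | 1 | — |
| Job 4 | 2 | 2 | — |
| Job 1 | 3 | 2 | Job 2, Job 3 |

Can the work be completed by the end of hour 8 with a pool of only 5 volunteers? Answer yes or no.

yes

Schedule Job 2@1, Job 3@3, Job 4@3, Job 1@5: h1:3  h2:3  h3:3  h4:2  h5:2  h6:2  h7:2  h8:0 — peak 3 ≤ 5.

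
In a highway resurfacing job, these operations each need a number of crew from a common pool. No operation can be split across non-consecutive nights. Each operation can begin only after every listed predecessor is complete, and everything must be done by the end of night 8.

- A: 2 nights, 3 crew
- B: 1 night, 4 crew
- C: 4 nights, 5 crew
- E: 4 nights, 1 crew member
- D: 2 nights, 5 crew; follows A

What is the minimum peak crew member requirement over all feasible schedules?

Early-start (A@1, B@1, C@1, E@1, D@3) gives peak 13: n1:13  n2:9  n3:11  n4:11  n5:0  n6:0  n7:0  n8:0.
Shift C→3, E→2, D→7.
Schedule A@1, B@1, C@3, E@2, D@7: n1:7  n2:4  n3:6  n4:6  n5:6  n6:5  n7:5  n8:5 — peak 7.

7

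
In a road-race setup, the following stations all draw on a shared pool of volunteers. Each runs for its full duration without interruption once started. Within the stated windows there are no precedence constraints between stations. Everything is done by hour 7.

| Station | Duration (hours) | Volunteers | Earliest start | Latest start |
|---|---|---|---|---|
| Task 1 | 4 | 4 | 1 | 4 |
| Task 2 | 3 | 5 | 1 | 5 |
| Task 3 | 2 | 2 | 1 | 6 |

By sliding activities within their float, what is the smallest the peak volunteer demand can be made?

6

Early-start (Task 1@1, Task 2@1, Task 3@1) gives peak 11: h1:11  h2:11  h3:9  h4:4  h5:0  h6:0  h7:0.
Shift Task 2→5.
Schedule Task 1@1, Task 2@5, Task 3@1: h1:6  h2:6  h3:4  h4:4  h5:5  h6:5  h7:5 — peak 6.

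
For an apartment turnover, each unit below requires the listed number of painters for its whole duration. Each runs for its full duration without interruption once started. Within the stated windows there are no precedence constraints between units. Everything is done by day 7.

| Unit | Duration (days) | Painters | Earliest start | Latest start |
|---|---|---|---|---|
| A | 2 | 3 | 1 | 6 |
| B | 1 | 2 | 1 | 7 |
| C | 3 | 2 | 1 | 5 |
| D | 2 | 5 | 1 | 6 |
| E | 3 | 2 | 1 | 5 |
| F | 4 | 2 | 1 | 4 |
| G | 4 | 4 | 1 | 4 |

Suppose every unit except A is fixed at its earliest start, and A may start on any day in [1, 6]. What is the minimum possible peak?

17

A@1: d1:20  d2:18  d3:10  d4:6  d5:0  d6:0  d7:0 → peak 20
A@2: d1:17  d2:18  d3:13  d4:6  d5:0  d6:0  d7:0 → peak 18
A@3: d1:17  d2:15  d3:13  d4:9  d5:0  d6:0  d7:0 → peak 17
A@4: d1:17  d2:15  d3:10  d4:9  d5:3  d6:0  d7:0 → peak 17
A@5: d1:17  d2:15  d3:10  d4:6  d5:3  d6:3  d7:0 → peak 17
A@6: d1:17  d2:15  d3:10  d4:6  d5:0  d6:3  d7:3 → peak 17
Best is A@3, peak 17.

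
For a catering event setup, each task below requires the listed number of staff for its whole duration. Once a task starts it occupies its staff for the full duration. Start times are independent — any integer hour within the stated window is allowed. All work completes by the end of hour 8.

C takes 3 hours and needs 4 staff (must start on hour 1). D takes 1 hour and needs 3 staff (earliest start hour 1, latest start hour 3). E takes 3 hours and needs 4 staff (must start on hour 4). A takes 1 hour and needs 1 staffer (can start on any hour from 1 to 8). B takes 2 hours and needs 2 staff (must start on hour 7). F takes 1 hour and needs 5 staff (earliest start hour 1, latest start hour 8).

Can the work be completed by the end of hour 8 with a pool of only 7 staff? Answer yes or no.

Schedule C@1, D@1, E@4, A@2, B@7, F@7: h1:7  h2:5  h3:4  h4:4  h5:4  h6:4  h7:7  h8:2 — peak 7 ≤ 7.

yes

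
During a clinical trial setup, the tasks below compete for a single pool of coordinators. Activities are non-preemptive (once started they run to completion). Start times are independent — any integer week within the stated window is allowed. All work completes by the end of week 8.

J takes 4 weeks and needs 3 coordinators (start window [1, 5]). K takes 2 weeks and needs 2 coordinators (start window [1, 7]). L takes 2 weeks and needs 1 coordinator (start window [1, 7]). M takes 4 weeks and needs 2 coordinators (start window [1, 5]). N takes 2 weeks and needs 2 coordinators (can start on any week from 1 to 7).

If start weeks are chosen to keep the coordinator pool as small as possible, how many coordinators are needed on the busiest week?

Early-start (J@1, K@1, L@1, M@1, N@1) gives peak 10: w1:10  w2:10  w3:5  w4:5  w5:0  w6:0  w7:0  w8:0.
Shift K→5, M→5, N→7.
Schedule J@1, K@5, L@1, M@5, N@7: w1:4  w2:4  w3:3  w4:3  w5:4  w6:4  w7:4  w8:4 — peak 4.
Total coordinator-weeks = 30 over 8 weeks ⇒ peak ≥ ⌈30/8⌉ = 4, so 4 is optimal.

4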